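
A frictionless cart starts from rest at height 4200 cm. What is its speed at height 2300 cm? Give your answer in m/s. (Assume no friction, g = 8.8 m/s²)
Convert to SI: h₁−h₂ = 19.0 m
mgh₁ = mgh₂ + ½mv² ⇒ v = √(2g(h₁−h₂)) = √(2·8.8·19.0) = 18.29 m/s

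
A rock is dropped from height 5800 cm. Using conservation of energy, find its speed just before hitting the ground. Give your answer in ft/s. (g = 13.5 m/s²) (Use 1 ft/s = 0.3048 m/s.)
Convert to SI: h = 58.0 m
mgh = ½mv² ⇒ v = √(2gh) = √(2·13.5·58.0) = 39.5727 m/s = 129.8 ft/s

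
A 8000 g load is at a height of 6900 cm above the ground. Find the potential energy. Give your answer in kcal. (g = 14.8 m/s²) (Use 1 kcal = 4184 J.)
Convert to SI: m = 8.0 kg, h = 69.0 m
PE = mgh = (8.0)(14.8)(69.0) = 8169.6 J = 1.953 kcal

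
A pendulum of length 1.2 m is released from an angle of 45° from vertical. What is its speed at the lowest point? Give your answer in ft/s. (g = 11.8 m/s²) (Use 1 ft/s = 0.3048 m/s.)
h = L(1 − cosθ) = 1.2(1 − cos45°) = 0.351472 m
v = √(2gh) = √(2·11.8·0.351472) = 2.88006 m/s = 9.449 ft/s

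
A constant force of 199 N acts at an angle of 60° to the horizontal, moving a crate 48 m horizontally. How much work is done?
W = F·d·cosθ = (199)(48)cos(60°) = 4776 J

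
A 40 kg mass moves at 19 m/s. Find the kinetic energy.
KE = ½mv² = ½(40)(19)² = 7220.0 J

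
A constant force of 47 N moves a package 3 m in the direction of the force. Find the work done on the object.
W = F·d = (47)(3) = 141.0 J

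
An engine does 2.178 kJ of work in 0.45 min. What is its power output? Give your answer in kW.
Convert to SI: W = 2178.0 J, t = 27.0 s
P = W/t = 2178.0/27.0 = 80.6667 W = 0.08067 kW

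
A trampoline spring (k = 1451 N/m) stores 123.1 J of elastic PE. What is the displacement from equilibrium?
x = √(2·PE/k) = √(2·123.1/1451) = 0.4119 m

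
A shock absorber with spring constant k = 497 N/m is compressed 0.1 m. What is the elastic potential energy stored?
PE = ½kx² = ½(497)(0.1)² = 2.485 J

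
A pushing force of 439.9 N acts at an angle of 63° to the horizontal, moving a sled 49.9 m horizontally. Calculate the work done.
W = F·d·cosθ = (439.9)(49.9)cos(63°) = 9966 J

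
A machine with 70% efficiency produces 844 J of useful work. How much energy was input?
W_in = W_out/η = 844/0.7 = 1206 J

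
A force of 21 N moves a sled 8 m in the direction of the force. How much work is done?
W = F·d = (21)(8) = 168.0 J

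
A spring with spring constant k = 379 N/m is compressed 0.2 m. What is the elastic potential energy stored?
PE = ½kx² = ½(379)(0.2)² = 7.58 J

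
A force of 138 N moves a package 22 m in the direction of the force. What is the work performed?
W = F·d = (138)(22) = 3036 J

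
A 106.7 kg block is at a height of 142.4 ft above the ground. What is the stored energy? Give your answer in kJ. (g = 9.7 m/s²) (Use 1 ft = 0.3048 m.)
Convert to SI: m = 106.7 kg, h = 43.4035 m
PE = mgh = (106.7)(9.7)(43.4035) = 44922.2 J = 44.92 kJ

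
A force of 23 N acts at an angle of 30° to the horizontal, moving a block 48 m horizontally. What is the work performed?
W = F·d·cosθ = (23)(48)cos(30°) = 956.1 J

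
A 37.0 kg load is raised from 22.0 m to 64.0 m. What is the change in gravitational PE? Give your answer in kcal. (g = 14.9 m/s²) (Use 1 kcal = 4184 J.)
ΔPE = mgΔh = (37.0)(14.9)(42.0) = 23154.6 J = 5.534 kcal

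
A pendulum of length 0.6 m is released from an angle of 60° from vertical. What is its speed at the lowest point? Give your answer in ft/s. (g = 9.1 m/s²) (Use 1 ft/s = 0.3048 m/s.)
h = L(1 − cosθ) = 0.6(1 − cos60°) = 0.3 m
v = √(2gh) = √(2·9.1·0.3) = 2.33666 m/s = 7.666 ft/s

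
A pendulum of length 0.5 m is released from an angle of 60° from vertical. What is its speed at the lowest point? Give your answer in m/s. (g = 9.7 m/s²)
h = L(1 − cosθ) = 0.5(1 − cos60°) = 0.25 m
v = √(2gh) = √(2·9.7·0.25) = 2.202 m/s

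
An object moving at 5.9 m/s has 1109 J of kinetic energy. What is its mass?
m = 2·KE/v² = 2·1109/(5.9)² = 63.72 kg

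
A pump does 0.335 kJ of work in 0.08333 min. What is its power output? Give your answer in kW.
Convert to SI: W = 335.0 J, t = 4.9998 s
P = W/t = 335.0/4.9998 = 67.0027 W = 0.067 kW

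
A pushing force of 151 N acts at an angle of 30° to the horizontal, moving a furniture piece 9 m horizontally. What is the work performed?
W = F·d·cosθ = (151)(9)cos(30°) = 1177 J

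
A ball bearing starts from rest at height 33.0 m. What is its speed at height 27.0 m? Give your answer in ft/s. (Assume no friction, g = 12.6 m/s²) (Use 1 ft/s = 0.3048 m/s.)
mgh₁ = mgh₂ + ½mv² ⇒ v = √(2g(h₁−h₂)) = √(2·12.6·6.0) = 12.2963 m/s = 40.34 ft/s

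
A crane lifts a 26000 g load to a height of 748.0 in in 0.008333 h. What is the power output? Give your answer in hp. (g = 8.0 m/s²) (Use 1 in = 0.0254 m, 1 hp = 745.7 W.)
Convert to SI: m = 26.0 kg, h = 18.9992 m, t = 29.9988 s
P = mgh/t = (26.0)(8.0)(18.9992)/29.9988 = 131.733 W = 0.1767 hp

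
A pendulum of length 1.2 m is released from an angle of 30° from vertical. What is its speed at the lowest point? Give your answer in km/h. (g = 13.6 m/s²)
h = L(1 − cosθ) = 1.2(1 − cos30°) = 0.16077 m
v = √(2gh) = √(2·13.6·0.16077) = 2.09116 m/s = 7.528 km/h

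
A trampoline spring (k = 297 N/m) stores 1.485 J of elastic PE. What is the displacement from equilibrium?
x = √(2·PE/k) = √(2·1.485/297) = 0.1 m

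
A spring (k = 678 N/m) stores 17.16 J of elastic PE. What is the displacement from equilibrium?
x = √(2·PE/k) = √(2·17.16/678) = 0.225 m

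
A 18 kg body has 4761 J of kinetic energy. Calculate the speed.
v = √(2·KE/m) = √(2·4761/18) = 23.0 m/s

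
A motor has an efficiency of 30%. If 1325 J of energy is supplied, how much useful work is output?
W_out = η·W_in = 0.3·1325 = 397.5 J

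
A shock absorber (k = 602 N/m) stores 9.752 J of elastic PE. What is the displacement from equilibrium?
x = √(2·PE/k) = √(2·9.752/602) = 0.18 m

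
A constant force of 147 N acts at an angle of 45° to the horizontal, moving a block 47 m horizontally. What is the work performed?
W = F·d·cosθ = (147)(47)cos(45°) = 4885 J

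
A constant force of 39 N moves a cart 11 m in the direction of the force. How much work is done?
W = F·d = (39)(11) = 429.0 J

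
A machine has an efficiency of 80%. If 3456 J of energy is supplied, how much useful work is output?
W_out = η·W_in = 0.8·3456 = 2764.8 J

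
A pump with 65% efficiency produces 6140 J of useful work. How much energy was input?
W_in = W_out/η = 6140/0.65 = 9446 J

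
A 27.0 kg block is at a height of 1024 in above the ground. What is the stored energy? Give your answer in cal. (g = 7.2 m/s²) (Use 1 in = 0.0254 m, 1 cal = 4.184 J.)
Convert to SI: m = 27.0 kg, h = 26.0096 m
PE = mgh = (27.0)(7.2)(26.0096) = 5056.27 J = 1208 cal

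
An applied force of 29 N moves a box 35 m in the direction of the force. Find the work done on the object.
W = F·d = (29)(35) = 1015 J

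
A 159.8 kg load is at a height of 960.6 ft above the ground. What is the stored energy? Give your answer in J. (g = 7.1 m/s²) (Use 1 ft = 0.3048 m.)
Convert to SI: m = 159.8 kg, h = 292.791 m
PE = mgh = (159.8)(7.1)(292.791) = 332200 J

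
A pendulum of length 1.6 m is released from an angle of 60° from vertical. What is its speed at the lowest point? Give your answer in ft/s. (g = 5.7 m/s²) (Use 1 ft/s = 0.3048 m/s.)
h = L(1 − cosθ) = 1.6(1 − cos60°) = 0.8 m
v = √(2gh) = √(2·5.7·0.8) = 3.01993 m/s = 9.908 ft/s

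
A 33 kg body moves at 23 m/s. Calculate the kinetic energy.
KE = ½mv² = ½(33)(23)² = 8728.5 J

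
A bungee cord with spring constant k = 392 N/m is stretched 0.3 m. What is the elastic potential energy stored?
PE = ½kx² = ½(392)(0.3)² = 17.64 J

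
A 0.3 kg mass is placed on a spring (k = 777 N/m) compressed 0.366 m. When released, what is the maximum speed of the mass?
½kx² = ½mv² ⇒ v = x√(k/m) = (0.366)√(777/0.3) = 18.63 m/s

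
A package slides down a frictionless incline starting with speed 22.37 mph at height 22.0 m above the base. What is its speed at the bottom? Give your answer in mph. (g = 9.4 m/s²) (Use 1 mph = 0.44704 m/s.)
Convert to SI: v₀ = 10.0003 m/s, h = 22.0 m
½mv₀² + mgh = ½mv² ⇒ v = √(v₀² + 2gh) = √(10.0003² + 2·9.4·22.0) = 22.6629 m/s = 50.7 mph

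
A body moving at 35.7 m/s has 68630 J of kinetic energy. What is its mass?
m = 2·KE/v² = 2·68630/(35.7)² = 107.7 kg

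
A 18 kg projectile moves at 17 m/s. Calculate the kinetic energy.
KE = ½mv² = ½(18)(17)² = 2601.0 J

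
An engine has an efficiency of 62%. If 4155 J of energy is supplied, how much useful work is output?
W_out = η·W_in = 0.62·4155 = 2576.1 J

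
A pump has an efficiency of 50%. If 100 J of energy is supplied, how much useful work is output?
W_out = η·W_in = 0.5·100 = 50.0 J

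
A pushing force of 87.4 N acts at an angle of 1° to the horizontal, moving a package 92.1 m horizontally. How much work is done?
W = F·d·cosθ = (87.4)(92.1)cos(1°) = 8048 J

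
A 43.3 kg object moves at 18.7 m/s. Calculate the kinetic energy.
KE = ½mv² = ½(43.3)(18.7)² = 7571 J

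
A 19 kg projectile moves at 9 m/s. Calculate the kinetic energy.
KE = ½mv² = ½(19)(9)² = 769.5 J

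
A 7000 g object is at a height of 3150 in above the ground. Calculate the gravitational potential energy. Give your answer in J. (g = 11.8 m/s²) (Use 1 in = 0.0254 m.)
Convert to SI: m = 7.0 kg, h = 80.01 m
PE = mgh = (7.0)(11.8)(80.01) = 6609 J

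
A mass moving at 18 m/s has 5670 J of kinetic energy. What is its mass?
m = 2·KE/v² = 2·5670/(18)² = 35.0 kg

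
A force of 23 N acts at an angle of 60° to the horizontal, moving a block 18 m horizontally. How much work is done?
W = F·d·cosθ = (23)(18)cos(60°) = 207.0 J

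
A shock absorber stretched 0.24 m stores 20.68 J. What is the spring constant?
k = 2·PE/x² = 2·20.68/(0.24)² = 718.1 N/m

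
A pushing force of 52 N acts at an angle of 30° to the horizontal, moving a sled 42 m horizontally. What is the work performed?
W = F·d·cosθ = (52)(42)cos(30°) = 1891 J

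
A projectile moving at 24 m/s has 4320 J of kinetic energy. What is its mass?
m = 2·KE/v² = 2·4320/(24)² = 15.0 kg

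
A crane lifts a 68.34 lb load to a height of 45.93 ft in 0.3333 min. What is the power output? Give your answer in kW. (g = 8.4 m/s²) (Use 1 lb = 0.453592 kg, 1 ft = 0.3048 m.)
Convert to SI: m = 30.9985 kg, h = 13.9995 m, t = 19.998 s
P = mgh/t = (30.9985)(8.4)(13.9995)/19.998 = 182.282 W = 0.1823 kW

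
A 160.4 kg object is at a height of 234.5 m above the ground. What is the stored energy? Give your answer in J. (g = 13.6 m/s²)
PE = mgh = (160.4)(13.6)(234.5) = 511500 J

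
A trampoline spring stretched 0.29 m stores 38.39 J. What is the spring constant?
k = 2·PE/x² = 2·38.39/(0.29)² = 913.0 N/m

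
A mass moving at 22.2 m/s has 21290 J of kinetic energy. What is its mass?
m = 2·KE/v² = 2·21290/(22.2)² = 86.4 kg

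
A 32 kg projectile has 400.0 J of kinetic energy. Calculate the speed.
v = √(2·KE/m) = √(2·400.0/32) = 5.0 m/s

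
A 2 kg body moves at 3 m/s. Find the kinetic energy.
KE = ½mv² = ½(2)(3)² = 9.0 J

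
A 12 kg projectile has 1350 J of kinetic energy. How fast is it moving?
v = √(2·KE/m) = √(2·1350/12) = 15.0 m/s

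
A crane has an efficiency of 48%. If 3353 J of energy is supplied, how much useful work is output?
W_out = η·W_in = 0.48·3353 = 1609.44 J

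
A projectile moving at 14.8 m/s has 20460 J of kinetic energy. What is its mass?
m = 2·KE/v² = 2·20460/(14.8)² = 186.8 kg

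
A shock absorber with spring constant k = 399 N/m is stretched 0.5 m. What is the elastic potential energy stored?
PE = ½kx² = ½(399)(0.5)² = 49.88 J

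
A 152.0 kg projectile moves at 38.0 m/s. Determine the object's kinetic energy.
KE = ½mv² = ½(152.0)(38.0)² = 109700 J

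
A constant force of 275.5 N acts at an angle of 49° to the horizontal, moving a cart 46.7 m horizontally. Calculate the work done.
W = F·d·cosθ = (275.5)(46.7)cos(49°) = 8441 J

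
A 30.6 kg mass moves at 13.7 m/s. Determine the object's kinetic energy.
KE = ½mv² = ½(30.6)(13.7)² = 2872 J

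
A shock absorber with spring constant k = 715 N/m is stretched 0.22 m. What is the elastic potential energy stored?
PE = ½kx² = ½(715)(0.22)² = 17.3 J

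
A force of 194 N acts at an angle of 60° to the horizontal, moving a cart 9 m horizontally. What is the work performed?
W = F·d·cosθ = (194)(9)cos(60°) = 873.0 J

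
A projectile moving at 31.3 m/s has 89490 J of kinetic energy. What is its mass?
m = 2·KE/v² = 2·89490/(31.3)² = 182.7 kg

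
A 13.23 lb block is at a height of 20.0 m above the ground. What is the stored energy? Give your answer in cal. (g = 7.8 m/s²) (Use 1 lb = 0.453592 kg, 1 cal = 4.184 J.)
Convert to SI: m = 6.00102 kg, h = 20.0 m
PE = mgh = (6.00102)(7.8)(20.0) = 936.159 J = 223.7 cal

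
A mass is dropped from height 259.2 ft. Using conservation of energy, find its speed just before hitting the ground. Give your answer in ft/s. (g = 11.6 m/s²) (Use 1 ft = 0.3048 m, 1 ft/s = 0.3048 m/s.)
Convert to SI: h = 79.0042 m
mgh = ½mv² ⇒ v = √(2gh) = √(2·11.6·79.0042) = 42.8123 m/s = 140.5 ft/s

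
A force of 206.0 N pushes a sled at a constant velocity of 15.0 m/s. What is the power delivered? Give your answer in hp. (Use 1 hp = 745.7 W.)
P = Fv = (206.0)(15.0) = 3090.0 W = 4.144 hp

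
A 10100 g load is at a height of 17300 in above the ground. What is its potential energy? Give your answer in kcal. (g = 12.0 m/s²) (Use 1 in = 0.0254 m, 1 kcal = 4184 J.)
Convert to SI: m = 10.1 kg, h = 439.42 m
PE = mgh = (10.1)(12.0)(439.42) = 53257.7 J = 12.73 kcal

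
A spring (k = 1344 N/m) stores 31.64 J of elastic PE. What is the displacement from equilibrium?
x = √(2·PE/k) = √(2·31.64/1344) = 0.217 m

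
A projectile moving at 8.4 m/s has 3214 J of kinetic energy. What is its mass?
m = 2·KE/v² = 2·3214/(8.4)² = 91.1 kg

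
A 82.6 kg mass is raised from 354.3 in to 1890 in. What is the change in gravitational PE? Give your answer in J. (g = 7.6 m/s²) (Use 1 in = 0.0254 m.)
Convert to SI: m = 82.6 kg, Δh = 39.0068 m
ΔPE = mgΔh = (82.6)(7.6)(39.0068) = 24490 J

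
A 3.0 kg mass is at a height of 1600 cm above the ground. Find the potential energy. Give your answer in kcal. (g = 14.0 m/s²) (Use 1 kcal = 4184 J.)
Convert to SI: m = 3.0 kg, h = 16.0 m
PE = mgh = (3.0)(14.0)(16.0) = 672.0 J = 0.1606 kcal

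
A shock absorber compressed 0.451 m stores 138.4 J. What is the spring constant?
k = 2·PE/x² = 2·138.4/(0.451)² = 1361 N/m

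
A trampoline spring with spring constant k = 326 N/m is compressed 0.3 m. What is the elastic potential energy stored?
PE = ½kx² = ½(326)(0.3)² = 14.67 J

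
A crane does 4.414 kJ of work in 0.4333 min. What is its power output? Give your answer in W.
Convert to SI: W = 4414.0 J, t = 25.998 s
P = W/t = 4414.0/25.998 = 169.8 W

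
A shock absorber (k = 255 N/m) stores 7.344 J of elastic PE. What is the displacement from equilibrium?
x = √(2·PE/k) = √(2·7.344/255) = 0.24 m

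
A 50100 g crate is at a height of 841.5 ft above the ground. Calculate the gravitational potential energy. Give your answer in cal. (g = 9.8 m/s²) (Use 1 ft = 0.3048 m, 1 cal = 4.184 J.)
Convert to SI: m = 50.1 kg, h = 256.489 m
PE = mgh = (50.1)(9.8)(256.489) = 125931 J = 30100 cal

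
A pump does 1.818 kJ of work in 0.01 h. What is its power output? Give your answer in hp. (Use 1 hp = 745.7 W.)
Convert to SI: W = 1818.0 J, t = 36.0 s
P = W/t = 1818.0/36.0 = 50.5 W = 0.06772 hp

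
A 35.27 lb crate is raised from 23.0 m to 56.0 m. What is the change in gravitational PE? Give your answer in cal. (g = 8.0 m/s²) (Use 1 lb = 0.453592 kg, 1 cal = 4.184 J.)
Convert to SI: m = 15.9982 kg, Δh = 33.0 m
ΔPE = mgΔh = (15.9982)(8.0)(33.0) = 4223.52 J = 1009 cal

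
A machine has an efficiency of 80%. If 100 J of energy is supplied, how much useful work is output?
W_out = η·W_in = 0.8·100 = 80.0 J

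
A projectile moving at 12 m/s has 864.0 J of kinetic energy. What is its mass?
m = 2·KE/v² = 2·864.0/(12)² = 12.0 kg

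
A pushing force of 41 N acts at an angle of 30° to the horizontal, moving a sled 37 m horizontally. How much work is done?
W = F·d·cosθ = (41)(37)cos(30°) = 1314 J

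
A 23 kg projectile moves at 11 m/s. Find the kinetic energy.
KE = ½mv² = ½(23)(11)² = 1391.5 J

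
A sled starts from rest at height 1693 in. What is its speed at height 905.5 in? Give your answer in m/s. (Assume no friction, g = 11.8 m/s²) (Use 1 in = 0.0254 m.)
Convert to SI: h₁−h₂ = 20.0025 m
mgh₁ = mgh₂ + ½mv² ⇒ v = √(2g(h₁−h₂)) = √(2·11.8·20.0025) = 21.73 m/s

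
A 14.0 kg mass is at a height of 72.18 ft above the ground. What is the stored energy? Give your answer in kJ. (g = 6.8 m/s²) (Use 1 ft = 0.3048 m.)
Convert to SI: m = 14.0 kg, h = 22.0005 m
PE = mgh = (14.0)(6.8)(22.0005) = 2094.44 J = 2.094 kJ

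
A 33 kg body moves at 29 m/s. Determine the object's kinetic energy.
KE = ½mv² = ½(33)(29)² = 13876.5 J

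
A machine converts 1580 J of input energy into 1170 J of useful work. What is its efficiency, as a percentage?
η = W_out/W_in = 1170/1580 = 74.05%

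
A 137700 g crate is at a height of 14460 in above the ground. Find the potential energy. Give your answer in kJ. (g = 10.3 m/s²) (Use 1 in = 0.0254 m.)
Convert to SI: m = 137.7 kg, h = 367.284 m
PE = mgh = (137.7)(10.3)(367.284) = 520923 J = 520.9 kJ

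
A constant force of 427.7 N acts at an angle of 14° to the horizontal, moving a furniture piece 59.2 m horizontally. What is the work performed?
W = F·d·cosθ = (427.7)(59.2)cos(14°) = 24570 J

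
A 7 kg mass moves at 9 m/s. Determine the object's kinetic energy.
KE = ½mv² = ½(7)(9)² = 283.5 J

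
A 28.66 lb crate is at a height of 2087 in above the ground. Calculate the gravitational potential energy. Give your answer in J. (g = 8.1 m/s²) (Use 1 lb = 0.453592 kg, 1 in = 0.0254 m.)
Convert to SI: m = 12.9999 kg, h = 53.0098 m
PE = mgh = (12.9999)(8.1)(53.0098) = 5582 J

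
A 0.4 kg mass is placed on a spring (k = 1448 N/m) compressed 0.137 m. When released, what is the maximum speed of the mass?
½kx² = ½mv² ⇒ v = x√(k/m) = (0.137)√(1448/0.4) = 8.243 m/s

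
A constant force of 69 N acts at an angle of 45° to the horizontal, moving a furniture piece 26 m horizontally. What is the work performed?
W = F·d·cosθ = (69)(26)cos(45°) = 1269 J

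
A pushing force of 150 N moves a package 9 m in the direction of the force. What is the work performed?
W = F·d = (150)(9) = 1350 J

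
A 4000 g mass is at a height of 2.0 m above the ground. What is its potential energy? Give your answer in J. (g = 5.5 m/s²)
Convert to SI: m = 4.0 kg, h = 2.0 m
PE = mgh = (4.0)(5.5)(2.0) = 44.0 J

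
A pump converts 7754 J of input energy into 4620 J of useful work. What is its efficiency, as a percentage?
η = W_out/W_in = 4620/7754 = 59.58%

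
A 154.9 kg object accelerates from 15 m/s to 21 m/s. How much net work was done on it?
W = ΔKE = ½m(v₂² − v₁²) = ½(154.9)(21² − 15²) = 16729.2 J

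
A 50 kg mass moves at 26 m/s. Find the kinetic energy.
KE = ½mv² = ½(50)(26)² = 16900.0 J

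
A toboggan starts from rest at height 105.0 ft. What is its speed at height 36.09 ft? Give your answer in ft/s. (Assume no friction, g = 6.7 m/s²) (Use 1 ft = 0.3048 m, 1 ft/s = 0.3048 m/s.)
Convert to SI: h₁−h₂ = 21.0038 m
mgh₁ = mgh₂ + ½mv² ⇒ v = √(2g(h₁−h₂)) = √(2·6.7·21.0038) = 16.7765 m/s = 55.04 ft/s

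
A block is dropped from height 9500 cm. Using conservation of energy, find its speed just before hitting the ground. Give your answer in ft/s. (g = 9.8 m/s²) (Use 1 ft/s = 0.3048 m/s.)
Convert to SI: h = 95.0 m
mgh = ½mv² ⇒ v = √(2gh) = √(2·9.8·95.0) = 43.1509 m/s = 141.6 ft/s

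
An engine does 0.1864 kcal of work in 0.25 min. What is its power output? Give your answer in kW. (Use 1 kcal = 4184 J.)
Convert to SI: W = 779.898 J, t = 15.0 s
P = W/t = 779.898/15.0 = 51.9932 W = 0.05199 kW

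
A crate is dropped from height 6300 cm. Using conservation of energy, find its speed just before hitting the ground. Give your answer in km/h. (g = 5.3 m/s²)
Convert to SI: h = 63.0 m
mgh = ½mv² ⇒ v = √(2gh) = √(2·5.3·63.0) = 25.8418 m/s = 93.03 km/h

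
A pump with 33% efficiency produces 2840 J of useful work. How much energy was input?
W_in = W_out/η = 2840/0.33 = 8606 J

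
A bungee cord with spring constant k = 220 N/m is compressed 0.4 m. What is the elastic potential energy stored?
PE = ½kx² = ½(220)(0.4)² = 17.6 J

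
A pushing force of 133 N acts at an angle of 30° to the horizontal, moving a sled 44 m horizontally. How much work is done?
W = F·d·cosθ = (133)(44)cos(30°) = 5068 J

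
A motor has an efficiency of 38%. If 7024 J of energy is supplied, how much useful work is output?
W_out = η·W_in = 0.38·7024 = 2669.12 J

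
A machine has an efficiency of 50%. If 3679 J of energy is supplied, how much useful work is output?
W_out = η·W_in = 0.5·3679 = 1839.5 J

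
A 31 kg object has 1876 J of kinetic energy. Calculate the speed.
v = √(2·KE/m) = √(2·1876/31) = 11.0 m/s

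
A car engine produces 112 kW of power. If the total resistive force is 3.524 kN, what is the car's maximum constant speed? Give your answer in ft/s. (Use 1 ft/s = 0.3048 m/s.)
Convert to SI: F = 3524.0 N
P = Fv ⇒ v = P/F = 112000 W/3524.0 N = 31.7821 m/s = 104.3 ft/s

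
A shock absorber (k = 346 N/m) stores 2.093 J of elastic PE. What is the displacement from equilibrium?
x = √(2·PE/k) = √(2·2.093/346) = 0.11 m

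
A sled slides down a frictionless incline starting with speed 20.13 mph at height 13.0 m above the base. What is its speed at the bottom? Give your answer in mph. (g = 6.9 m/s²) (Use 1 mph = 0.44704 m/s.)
Convert to SI: v₀ = 8.99892 m/s, h = 13.0 m
½mv₀² + mgh = ½mv² ⇒ v = √(v₀² + 2gh) = √(8.99892² + 2·6.9·13.0) = 16.1363 m/s = 36.1 mph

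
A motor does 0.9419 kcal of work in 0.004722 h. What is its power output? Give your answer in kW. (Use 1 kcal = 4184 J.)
Convert to SI: W = 3940.91 J, t = 16.9992 s
P = W/t = 3940.91/16.9992 = 231.829 W = 0.2318 kW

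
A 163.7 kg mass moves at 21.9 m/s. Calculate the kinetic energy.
KE = ½mv² = ½(163.7)(21.9)² = 39260 J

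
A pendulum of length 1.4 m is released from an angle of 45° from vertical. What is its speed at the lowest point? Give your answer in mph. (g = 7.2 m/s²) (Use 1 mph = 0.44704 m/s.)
h = L(1 − cosθ) = 1.4(1 − cos45°) = 0.410051 m
v = √(2gh) = √(2·7.2·0.410051) = 2.42996 m/s = 5.436 mph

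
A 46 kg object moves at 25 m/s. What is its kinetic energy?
KE = ½mv² = ½(46)(25)² = 14375.0 J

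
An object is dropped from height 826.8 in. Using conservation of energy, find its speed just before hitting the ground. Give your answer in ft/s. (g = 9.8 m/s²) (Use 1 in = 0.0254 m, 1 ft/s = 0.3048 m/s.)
Convert to SI: h = 21.0007 m
mgh = ½mv² ⇒ v = √(2gh) = √(2·9.8·21.0007) = 20.2883 m/s = 66.56 ft/s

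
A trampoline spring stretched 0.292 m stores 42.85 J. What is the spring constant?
k = 2·PE/x² = 2·42.85/(0.292)² = 1005 N/m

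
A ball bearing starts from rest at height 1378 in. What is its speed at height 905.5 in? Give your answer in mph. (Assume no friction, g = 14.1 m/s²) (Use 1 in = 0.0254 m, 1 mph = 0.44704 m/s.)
Convert to SI: h₁−h₂ = 12.0015 m
mgh₁ = mgh₂ + ½mv² ⇒ v = √(2g(h₁−h₂)) = √(2·14.1·12.0015) = 18.3968 m/s = 41.15 mph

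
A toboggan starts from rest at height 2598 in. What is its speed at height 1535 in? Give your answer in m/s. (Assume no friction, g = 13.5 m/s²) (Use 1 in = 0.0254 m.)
Convert to SI: h₁−h₂ = 27.0002 m
mgh₁ = mgh₂ + ½mv² ⇒ v = √(2g(h₁−h₂)) = √(2·13.5·27.0002) = 27.0 m/s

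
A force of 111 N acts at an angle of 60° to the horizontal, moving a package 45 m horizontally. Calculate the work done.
W = F·d·cosθ = (111)(45)cos(60°) = 2498 J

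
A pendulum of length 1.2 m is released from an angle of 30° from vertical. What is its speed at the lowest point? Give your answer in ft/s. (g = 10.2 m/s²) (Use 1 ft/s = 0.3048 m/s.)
h = L(1 − cosθ) = 1.2(1 − cos30°) = 0.16077 m
v = √(2gh) = √(2·10.2·0.16077) = 1.81099 m/s = 5.942 ft/s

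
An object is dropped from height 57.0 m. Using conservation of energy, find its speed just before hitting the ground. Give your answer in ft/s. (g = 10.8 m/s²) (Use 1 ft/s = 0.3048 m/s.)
mgh = ½mv² ⇒ v = √(2gh) = √(2·10.8·57.0) = 35.0885 m/s = 115.1 ft/s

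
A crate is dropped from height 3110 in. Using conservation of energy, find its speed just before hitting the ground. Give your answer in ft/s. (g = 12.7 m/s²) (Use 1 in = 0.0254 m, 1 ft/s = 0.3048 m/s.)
Convert to SI: h = 78.994 m
mgh = ½mv² ⇒ v = √(2gh) = √(2·12.7·78.994) = 44.7934 m/s = 147.0 ft/s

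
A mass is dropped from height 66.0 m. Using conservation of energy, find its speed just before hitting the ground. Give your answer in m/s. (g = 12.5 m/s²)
mgh = ½mv² ⇒ v = √(2gh) = √(2·12.5·66.0) = 40.62 m/s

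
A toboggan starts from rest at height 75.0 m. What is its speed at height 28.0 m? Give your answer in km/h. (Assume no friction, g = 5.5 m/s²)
mgh₁ = mgh₂ + ½mv² ⇒ v = √(2g(h₁−h₂)) = √(2·5.5·47.0) = 22.7376 m/s = 81.86 km/h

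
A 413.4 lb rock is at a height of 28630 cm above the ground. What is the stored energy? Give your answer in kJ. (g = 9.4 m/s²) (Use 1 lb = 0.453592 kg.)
Convert to SI: m = 187.515 kg, h = 286.3 m
PE = mgh = (187.515)(9.4)(286.3) = 504644 J = 504.6 kJ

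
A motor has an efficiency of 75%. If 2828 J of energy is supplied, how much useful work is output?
W_out = η·W_in = 0.75·2828 = 2121.0 J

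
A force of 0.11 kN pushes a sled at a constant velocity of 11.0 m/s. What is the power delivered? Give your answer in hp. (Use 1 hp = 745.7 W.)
Convert to SI: F = 110.0 N, v = 11.0 m/s
P = Fv = (110.0)(11.0) = 1210.0 W = 1.623 hp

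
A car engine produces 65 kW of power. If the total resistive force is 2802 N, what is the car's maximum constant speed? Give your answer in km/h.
P = Fv ⇒ v = P/F = 65000 W/2802.0 N = 23.1977 m/s = 83.51 km/h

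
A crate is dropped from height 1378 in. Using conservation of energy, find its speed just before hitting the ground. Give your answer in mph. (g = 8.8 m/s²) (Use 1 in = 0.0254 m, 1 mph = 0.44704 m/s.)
Convert to SI: h = 35.0012 m
mgh = ½mv² ⇒ v = √(2gh) = √(2·8.8·35.0012) = 24.8198 m/s = 55.52 mph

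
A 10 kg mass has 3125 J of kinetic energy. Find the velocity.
v = √(2·KE/m) = √(2·3125/10) = 25.0 m/s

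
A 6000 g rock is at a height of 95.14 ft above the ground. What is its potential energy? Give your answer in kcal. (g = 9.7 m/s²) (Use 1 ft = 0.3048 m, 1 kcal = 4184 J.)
Convert to SI: m = 6.0 kg, h = 28.9987 m
PE = mgh = (6.0)(9.7)(28.9987) = 1687.72 J = 0.4034 kcal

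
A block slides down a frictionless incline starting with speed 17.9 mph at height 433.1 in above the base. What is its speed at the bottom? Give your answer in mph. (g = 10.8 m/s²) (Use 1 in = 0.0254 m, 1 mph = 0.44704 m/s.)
Convert to SI: v₀ = 8.00202 m/s, h = 11.0007 m
½mv₀² + mgh = ½mv² ⇒ v = √(v₀² + 2gh) = √(8.00202² + 2·10.8·11.0007) = 17.368 m/s = 38.85 mph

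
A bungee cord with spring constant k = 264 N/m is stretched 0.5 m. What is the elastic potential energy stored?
PE = ½kx² = ½(264)(0.5)² = 33.0 J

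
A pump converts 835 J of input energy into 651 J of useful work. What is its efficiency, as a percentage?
η = W_out/W_in = 651/835 = 77.96%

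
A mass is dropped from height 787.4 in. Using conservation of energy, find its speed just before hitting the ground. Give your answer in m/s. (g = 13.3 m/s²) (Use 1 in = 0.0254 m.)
Convert to SI: h = 20.0 m
mgh = ½mv² ⇒ v = √(2gh) = √(2·13.3·20.0) = 23.07 m/s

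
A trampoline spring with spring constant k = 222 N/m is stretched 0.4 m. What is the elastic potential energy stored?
PE = ½kx² = ½(222)(0.4)² = 17.76 J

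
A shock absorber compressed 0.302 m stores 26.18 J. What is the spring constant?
k = 2·PE/x² = 2·26.18/(0.302)² = 574.1 N/m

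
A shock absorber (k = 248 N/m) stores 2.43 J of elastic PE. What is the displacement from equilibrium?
x = √(2·PE/k) = √(2·2.43/248) = 0.14 m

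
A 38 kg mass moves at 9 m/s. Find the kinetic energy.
KE = ½mv² = ½(38)(9)² = 1539.0 J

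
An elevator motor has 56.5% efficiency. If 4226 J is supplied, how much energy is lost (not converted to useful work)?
W_lost = W_in(1 − η) = 4226·(1 − 0.565) = 1838 J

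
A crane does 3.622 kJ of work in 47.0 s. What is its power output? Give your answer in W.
Convert to SI: W = 3622.0 J, t = 47.0 s
P = W/t = 3622.0/47.0 = 77.06 W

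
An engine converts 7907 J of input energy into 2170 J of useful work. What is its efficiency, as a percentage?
η = W_out/W_in = 2170/7907 = 27.44%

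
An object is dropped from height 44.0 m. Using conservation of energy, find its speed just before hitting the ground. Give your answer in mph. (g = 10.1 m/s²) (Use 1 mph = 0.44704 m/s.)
mgh = ½mv² ⇒ v = √(2gh) = √(2·10.1·44.0) = 29.8127 m/s = 66.69 mph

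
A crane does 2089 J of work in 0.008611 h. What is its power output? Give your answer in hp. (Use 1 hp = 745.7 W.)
Convert to SI: W = 2089.0 J, t = 30.9996 s
P = W/t = 2089.0/30.9996 = 67.388 W = 0.09037 hp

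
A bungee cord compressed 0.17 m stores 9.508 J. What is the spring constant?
k = 2·PE/x² = 2·9.508/(0.17)² = 658.0 N/m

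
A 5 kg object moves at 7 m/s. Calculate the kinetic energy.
KE = ½mv² = ½(5)(7)² = 122.5 J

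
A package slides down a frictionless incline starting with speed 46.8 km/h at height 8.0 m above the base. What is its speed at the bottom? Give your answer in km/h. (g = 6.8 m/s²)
Convert to SI: v₀ = 13.0 m/s, h = 8.0 m
½mv₀² + mgh = ½mv² ⇒ v = √(v₀² + 2gh) = √(13.0² + 2·6.8·8.0) = 16.6673 m/s = 60.0 km/h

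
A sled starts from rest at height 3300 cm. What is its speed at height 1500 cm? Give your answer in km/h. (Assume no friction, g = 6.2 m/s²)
Convert to SI: h₁−h₂ = 18.0 m
mgh₁ = mgh₂ + ½mv² ⇒ v = √(2g(h₁−h₂)) = √(2·6.2·18.0) = 14.9399 m/s = 53.78 km/h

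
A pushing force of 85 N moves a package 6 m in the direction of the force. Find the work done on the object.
W = F·d = (85)(6) = 510.0 J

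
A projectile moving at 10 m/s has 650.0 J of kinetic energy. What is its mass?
m = 2·KE/v² = 2·650.0/(10)² = 13.0 kg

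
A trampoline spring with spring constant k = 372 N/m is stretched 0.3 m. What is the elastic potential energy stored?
PE = ½kx² = ½(372)(0.3)² = 16.74 J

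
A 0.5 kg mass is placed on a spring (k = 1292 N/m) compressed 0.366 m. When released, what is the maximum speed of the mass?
½kx² = ½mv² ⇒ v = x√(k/m) = (0.366)√(1292/0.5) = 18.6 m/s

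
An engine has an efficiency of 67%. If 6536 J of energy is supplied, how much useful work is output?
W_out = η·W_in = 0.67·6536 = 4379.12 J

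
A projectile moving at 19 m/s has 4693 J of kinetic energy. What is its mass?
m = 2·KE/v² = 2·4693/(19)² = 26.0 kg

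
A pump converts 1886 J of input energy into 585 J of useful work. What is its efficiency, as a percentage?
η = W_out/W_in = 585/1886 = 31.02%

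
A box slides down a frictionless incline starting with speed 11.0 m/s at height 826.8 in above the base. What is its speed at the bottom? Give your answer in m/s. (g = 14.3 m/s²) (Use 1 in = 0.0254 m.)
Convert to SI: v₀ = 11.0 m/s, h = 21.0007 m
½mv₀² + mgh = ½mv² ⇒ v = √(v₀² + 2gh) = √(11.0² + 2·14.3·21.0007) = 26.86 m/s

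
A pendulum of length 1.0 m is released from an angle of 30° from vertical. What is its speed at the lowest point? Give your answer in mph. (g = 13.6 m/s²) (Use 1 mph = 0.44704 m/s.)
h = L(1 − cosθ) = 1.0(1 − cos30°) = 0.133975 m
v = √(2gh) = √(2·13.6·0.133975) = 1.90895 m/s = 4.27 mph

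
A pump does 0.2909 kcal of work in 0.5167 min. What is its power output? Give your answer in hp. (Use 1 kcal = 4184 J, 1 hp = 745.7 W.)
Convert to SI: W = 1217.13 J, t = 31.002 s
P = W/t = 1217.13/31.002 = 39.2596 W = 0.05265 hp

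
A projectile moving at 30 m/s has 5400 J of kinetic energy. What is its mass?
m = 2·KE/v² = 2·5400/(30)² = 12.0 kg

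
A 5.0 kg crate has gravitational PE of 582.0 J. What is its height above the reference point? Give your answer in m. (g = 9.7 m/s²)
h = PE/(mg) = 582.0/(5.0·9.7) = 12.0 m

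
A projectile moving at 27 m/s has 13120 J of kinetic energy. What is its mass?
m = 2·KE/v² = 2·13120/(27)² = 35.99 kg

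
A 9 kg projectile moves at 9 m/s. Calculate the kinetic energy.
KE = ½mv² = ½(9)(9)² = 364.5 J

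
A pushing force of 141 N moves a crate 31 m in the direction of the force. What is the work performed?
W = F·d = (141)(31) = 4371 J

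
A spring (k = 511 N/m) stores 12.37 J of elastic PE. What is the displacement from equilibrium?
x = √(2·PE/k) = √(2·12.37/511) = 0.22 m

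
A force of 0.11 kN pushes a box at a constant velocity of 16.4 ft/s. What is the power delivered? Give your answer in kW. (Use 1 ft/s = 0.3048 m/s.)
Convert to SI: F = 110.0 N, v = 4.99872 m/s
P = Fv = (110.0)(4.99872) = 549.859 W = 0.5499 kW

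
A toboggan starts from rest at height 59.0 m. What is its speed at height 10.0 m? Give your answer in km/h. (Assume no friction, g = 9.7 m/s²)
mgh₁ = mgh₂ + ½mv² ⇒ v = √(2g(h₁−h₂)) = √(2·9.7·49.0) = 30.8318 m/s = 111.0 km/h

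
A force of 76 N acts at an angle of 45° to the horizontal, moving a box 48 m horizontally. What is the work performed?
W = F·d·cosθ = (76)(48)cos(45°) = 2580 J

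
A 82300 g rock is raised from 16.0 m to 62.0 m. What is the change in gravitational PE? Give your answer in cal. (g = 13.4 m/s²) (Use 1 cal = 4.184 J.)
Convert to SI: m = 82.3 kg, Δh = 46.0 m
ΔPE = mgΔh = (82.3)(13.4)(46.0) = 50729.7 J = 12120 cal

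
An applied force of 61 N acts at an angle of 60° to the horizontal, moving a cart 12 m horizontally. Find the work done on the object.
W = F·d·cosθ = (61)(12)cos(60°) = 366.0 J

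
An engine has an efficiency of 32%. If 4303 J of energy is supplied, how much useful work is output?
W_out = η·W_in = 0.32·4303 = 1376.96 J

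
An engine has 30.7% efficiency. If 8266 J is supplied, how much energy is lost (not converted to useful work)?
W_lost = W_in(1 − η) = 8266·(1 − 0.307) = 5728 J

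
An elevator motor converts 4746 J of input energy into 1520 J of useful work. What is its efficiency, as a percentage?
η = W_out/W_in = 1520/4746 = 32.03%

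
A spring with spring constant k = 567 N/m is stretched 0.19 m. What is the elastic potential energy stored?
PE = ½kx² = ½(567)(0.19)² = 10.23 J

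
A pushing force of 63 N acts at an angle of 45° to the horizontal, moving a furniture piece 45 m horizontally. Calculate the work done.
W = F·d·cosθ = (63)(45)cos(45°) = 2005 J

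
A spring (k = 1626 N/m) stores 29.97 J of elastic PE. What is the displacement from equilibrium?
x = √(2·PE/k) = √(2·29.97/1626) = 0.192 m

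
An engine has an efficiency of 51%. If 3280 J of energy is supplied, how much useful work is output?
W_out = η·W_in = 0.51·3280 = 1672.8 J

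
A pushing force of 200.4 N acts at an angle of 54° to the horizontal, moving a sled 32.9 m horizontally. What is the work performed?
W = F·d·cosθ = (200.4)(32.9)cos(54°) = 3875 J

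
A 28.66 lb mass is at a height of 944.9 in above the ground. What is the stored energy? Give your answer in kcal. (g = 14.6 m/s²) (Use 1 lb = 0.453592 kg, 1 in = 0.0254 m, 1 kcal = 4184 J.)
Convert to SI: m = 12.9999 kg, h = 24.0005 m
PE = mgh = (12.9999)(14.6)(24.0005) = 4555.27 J = 1.089 kcal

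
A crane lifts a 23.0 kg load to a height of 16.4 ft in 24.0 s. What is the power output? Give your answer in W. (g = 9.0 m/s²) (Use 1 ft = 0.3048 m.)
Convert to SI: m = 23.0 kg, h = 4.99872 m, t = 24.0 s
P = mgh/t = (23.0)(9.0)(4.99872)/24.0 = 43.11 W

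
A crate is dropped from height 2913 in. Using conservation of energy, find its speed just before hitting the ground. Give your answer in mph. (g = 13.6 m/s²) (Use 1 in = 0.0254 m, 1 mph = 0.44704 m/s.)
Convert to SI: h = 73.9902 m
mgh = ½mv² ⇒ v = √(2gh) = √(2·13.6·73.9902) = 44.8613 m/s = 100.4 mph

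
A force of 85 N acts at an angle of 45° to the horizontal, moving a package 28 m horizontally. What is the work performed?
W = F·d·cosθ = (85)(28)cos(45°) = 1683 J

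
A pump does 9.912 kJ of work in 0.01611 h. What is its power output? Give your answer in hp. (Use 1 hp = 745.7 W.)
Convert to SI: W = 9912.0 J, t = 57.996 s
P = W/t = 9912.0/57.996 = 170.908 W = 0.2292 hp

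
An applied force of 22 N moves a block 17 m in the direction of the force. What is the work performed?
W = F·d = (22)(17) = 374.0 J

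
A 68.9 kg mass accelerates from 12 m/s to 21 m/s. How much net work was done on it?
W = ΔKE = ½m(v₂² − v₁²) = ½(68.9)(21² − 12²) = 10231.65 J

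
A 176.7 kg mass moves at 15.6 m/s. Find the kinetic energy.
KE = ½mv² = ½(176.7)(15.6)² = 21500 J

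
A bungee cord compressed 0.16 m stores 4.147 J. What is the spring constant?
k = 2·PE/x² = 2·4.147/(0.16)² = 324.0 N/m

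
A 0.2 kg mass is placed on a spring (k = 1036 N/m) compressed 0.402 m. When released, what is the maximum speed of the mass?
½kx² = ½mv² ⇒ v = x√(k/m) = (0.402)√(1036/0.2) = 28.93 m/s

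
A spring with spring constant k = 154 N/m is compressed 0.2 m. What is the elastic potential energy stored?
PE = ½kx² = ½(154)(0.2)² = 3.08 J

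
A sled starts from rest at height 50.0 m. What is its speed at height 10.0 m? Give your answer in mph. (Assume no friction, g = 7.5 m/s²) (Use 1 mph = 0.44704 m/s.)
mgh₁ = mgh₂ + ½mv² ⇒ v = √(2g(h₁−h₂)) = √(2·7.5·40.0) = 24.4949 m/s = 54.79 mph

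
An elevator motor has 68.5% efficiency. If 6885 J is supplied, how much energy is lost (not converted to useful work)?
W_lost = W_in(1 − η) = 6885·(1 − 0.685) = 2169 J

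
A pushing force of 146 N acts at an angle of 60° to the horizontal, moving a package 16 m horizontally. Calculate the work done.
W = F·d·cosθ = (146)(16)cos(60°) = 1168 J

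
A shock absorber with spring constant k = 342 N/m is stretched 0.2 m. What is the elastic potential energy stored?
PE = ½kx² = ½(342)(0.2)² = 6.84 J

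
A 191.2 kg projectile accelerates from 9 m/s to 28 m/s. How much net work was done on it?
W = ΔKE = ½m(v₂² − v₁²) = ½(191.2)(28² − 9²) = 67206.8 J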